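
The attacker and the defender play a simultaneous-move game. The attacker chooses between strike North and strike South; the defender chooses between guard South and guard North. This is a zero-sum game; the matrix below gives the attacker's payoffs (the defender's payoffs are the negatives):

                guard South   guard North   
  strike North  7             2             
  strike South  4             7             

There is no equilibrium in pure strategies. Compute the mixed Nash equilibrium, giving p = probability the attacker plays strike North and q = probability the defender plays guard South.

The attacker's mix must leave the defender indifferent between guard South and guard North.
  the defender's payoff to guard South: p·(-7) + (1−p)·(-4) = -3p - 4
  the defender's payoff to guard North: p·(-2) + (1−p)·(-7) = 5p - 7
  -3p - 4 = 5p - 7  ⇒  -8p = -3  ⇒  p = 3/8.
Set the attacker's expected payoff from strike North equal to that from strike South:
  the attacker's expected payoff from strike North: q·7 + (1−q)·2 = 5q + 2
  the attacker's expected payoff from strike South: q·4 + (1−q)·7 = -3q + 7
  5q + 2 = -3q + 7  ⇒  8q = 5  ⇒  q = 5/8.

p = 3/8, q = 5/8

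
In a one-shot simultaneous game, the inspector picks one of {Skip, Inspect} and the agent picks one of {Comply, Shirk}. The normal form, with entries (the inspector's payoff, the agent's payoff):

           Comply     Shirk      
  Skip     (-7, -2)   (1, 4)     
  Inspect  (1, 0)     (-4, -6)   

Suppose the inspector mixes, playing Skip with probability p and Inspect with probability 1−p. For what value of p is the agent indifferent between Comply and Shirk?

Set the agent's expected payoff from Comply equal to that from Shirk:
  the agent's payoff to Comply: p·(-2) + (1−p)·0 = -2p
  the agent's payoff to Shirk: p·4 + (1−p)·(-6) = 10p - 6
  -2p = 10p - 6  ⇒  -12p = -6  ⇒  p = 1/2.

p = 1/2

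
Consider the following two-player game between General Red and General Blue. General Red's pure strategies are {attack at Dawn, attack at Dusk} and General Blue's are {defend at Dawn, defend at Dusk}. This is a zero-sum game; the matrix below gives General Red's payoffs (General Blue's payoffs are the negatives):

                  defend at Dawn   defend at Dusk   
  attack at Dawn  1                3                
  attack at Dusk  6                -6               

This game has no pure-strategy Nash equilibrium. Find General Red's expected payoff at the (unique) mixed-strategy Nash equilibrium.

General Blue's mix must leave General Red indifferent between attack at Dawn and attack at Dusk.
  General Red's payoff from attack at Dawn: q·1 + (1−q)·3 = -2q + 3
  General Red's payoff from attack at Dusk: q·6 + (1−q)·(-6) = 12q - 6
  -2q + 3 = 12q - 6  ⇒  -14q = -9  ⇒  q = 9/14.
At equilibrium General Red is indifferent across rows, so General Red's payoff equals the payoff from attack at Dawn: (9/14)·1 + (5/14)·3 = 12/7.

12/7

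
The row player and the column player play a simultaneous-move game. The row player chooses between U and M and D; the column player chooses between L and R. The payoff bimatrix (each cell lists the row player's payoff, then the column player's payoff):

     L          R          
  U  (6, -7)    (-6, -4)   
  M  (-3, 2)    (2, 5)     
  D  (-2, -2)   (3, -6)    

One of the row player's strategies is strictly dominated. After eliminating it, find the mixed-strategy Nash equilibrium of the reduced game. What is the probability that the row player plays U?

p = 4/7

The row player's strategy M is strictly dominated by D: -2 > -3 and 3 > 2. Eliminate M.
For the column player to be willing to mix, the column player must be indifferent between L and R, which pins down the row player's mix.
  the column player's expected payoff from L: p·(-7) + (1−p)·(-2) = -5p - 2
  the column player's expected payoff from R: p·(-4) + (1−p)·(-6) = 2p - 6
  -5p - 2 = 2p - 6  ⇒  -7p = -4  ⇒  p = 4/7.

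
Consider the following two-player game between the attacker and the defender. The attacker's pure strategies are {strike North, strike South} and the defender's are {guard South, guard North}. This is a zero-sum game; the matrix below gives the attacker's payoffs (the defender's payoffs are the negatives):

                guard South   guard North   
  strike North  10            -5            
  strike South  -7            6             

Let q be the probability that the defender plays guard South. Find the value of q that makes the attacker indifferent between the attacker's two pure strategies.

q = 11/28

The attacker's indifference between strike North and strike South determines the defender's mixing probability q:
  the attacker's payoff to strike North: q·10 + (1−q)·(-5) = 15q - 5
  the attacker's payoff to strike South: q·(-7) + (1−q)·6 = -13q + 6
  15q - 5 = -13q + 6  ⇒  28q = 11  ⇒  q = 11/28.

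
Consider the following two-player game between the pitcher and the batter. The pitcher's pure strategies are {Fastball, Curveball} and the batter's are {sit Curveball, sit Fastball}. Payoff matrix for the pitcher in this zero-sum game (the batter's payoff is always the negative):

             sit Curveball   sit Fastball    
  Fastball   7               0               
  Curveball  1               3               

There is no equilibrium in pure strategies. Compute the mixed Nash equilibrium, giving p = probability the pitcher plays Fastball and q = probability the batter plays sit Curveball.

p = 2/9, q = 1/3

For the batter to be willing to mix, the batter must be indifferent between sit Curveball and sit Fastball, which pins down the pitcher's mix.
  the batter's payoff from sit Curveball: p·(-7) + (1−p)·(-1) = -6p - 1
  the batter's payoff from sit Fastball: p·0 + (1−p)·(-3) = 3p - 3
  -6p - 1 = 3p - 3  ⇒  -9p = -2  ⇒  p = 2/9.
In a mixed equilibrium the pitcher is indifferent between Fastball and Curveball; this condition fixes q.
  the pitcher's expected payoff from Fastball: q·7 + (1−q)·0 = 7q
  the pitcher's expected payoff from Curveball: q·1 + (1−q)·3 = -2q + 3
  7q = -2q + 3  ⇒  9q = 3  ⇒  q = 1/3.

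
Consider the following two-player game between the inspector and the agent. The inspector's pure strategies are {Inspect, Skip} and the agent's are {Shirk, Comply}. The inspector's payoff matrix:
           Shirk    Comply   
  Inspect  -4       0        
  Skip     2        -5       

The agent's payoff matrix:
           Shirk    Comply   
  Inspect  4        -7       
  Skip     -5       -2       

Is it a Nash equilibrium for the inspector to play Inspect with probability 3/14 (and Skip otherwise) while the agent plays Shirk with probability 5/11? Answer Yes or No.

Check the agent's indifference given the inspector's mix p = 3/14:
  payoff from Shirk = -43/14; payoff from Comply = -43/14 — equal.
Check the inspector's indifference given the agent's mix q = 5/11:
  payoff from Inspect = -20/11; payoff from Skip = -20/11 — equal.
Both players are indifferent, so neither can profitably deviate.

Yes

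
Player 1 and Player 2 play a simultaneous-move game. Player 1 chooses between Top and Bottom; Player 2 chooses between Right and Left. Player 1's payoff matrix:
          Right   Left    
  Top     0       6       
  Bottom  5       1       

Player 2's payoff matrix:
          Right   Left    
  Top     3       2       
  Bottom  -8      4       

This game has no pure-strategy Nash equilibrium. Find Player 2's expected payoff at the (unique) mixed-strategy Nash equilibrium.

28/13

Set Player 2's expected payoff from Right equal to that from Left:
  Player 2's payoff from Right: p·3 + (1−p)·(-8) = 11p - 8
  Player 2's payoff from Left: p·2 + (1−p)·4 = -2p + 4
  11p - 8 = -2p + 4  ⇒  13p = 12  ⇒  p = 12/13.
At equilibrium Player 2 is indifferent across columns, so Player 2's payoff equals the payoff from Right: (12/13)·3 + (1/13)·(-8) = 28/13.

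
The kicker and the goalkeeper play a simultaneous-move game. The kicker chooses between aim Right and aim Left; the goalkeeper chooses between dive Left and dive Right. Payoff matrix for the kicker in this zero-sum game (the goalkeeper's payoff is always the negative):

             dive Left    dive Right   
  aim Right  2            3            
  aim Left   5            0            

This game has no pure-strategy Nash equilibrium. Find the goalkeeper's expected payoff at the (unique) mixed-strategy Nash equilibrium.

-5/2

For the goalkeeper to be willing to mix, the goalkeeper must be indifferent between dive Left and dive Right, which pins down the kicker's mix.
  the goalkeeper's expected payoff from dive Left: p·(-2) + (1−p)·(-5) = 3p - 5
  the goalkeeper's expected payoff from dive Right: p·(-3) + (1−p)·0 = -3p
  3p - 5 = -3p  ⇒  6p = 5  ⇒  p = 5/6.
At equilibrium the goalkeeper is indifferent across columns, so the goalkeeper's payoff equals the payoff from dive Left: (5/6)·(-2) + (1/6)·(-5) = -5/2.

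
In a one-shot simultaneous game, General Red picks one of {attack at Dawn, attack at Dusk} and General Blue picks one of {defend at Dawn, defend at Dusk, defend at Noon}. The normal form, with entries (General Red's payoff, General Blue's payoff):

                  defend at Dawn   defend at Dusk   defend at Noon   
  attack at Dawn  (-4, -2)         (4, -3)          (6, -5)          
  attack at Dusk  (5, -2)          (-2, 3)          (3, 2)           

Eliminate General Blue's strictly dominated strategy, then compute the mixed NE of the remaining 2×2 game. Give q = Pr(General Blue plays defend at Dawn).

General Blue's strategy defend at Noon is strictly dominated by defend at Dusk: -3 > -5 and 3 > 2. Eliminate defend at Noon.
Set General Red's expected payoff from attack at Dawn equal to that from attack at Dusk:
  General Red's payoff from attack at Dawn: q·(-4) + (1−q)·4 = -8q + 4
  General Red's payoff from attack at Dusk: q·5 + (1−q)·(-2) = 7q - 2
  -8q + 4 = 7q - 2  ⇒  -15q = -6  ⇒  q = 2/5.

q = 2/5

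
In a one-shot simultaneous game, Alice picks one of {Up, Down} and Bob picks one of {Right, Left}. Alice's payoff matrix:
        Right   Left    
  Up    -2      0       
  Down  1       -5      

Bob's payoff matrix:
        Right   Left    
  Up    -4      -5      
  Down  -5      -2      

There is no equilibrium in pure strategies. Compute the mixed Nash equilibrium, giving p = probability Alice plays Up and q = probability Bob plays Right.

p = 3/4, q = 5/8

Alice's mix must leave Bob indifferent between Right and Left.
  Bob's payoff from Right: p·(-4) + (1−p)·(-5) = p - 5
  Bob's payoff from Left: p·(-5) + (1−p)·(-2) = -3p - 2
  p - 5 = -3p - 2  ⇒  4p = 3  ⇒  p = 3/4.
In a mixed equilibrium Alice is indifferent between Up and Down; this condition fixes q.
  Alice's payoff from Up: q·(-2) + (1−q)·0 = -2q
  Alice's payoff from Down: q·1 + (1−q)·(-5) = 6q - 5
  -2q = 6q - 5  ⇒  -8q = -5  ⇒  q = 5/8.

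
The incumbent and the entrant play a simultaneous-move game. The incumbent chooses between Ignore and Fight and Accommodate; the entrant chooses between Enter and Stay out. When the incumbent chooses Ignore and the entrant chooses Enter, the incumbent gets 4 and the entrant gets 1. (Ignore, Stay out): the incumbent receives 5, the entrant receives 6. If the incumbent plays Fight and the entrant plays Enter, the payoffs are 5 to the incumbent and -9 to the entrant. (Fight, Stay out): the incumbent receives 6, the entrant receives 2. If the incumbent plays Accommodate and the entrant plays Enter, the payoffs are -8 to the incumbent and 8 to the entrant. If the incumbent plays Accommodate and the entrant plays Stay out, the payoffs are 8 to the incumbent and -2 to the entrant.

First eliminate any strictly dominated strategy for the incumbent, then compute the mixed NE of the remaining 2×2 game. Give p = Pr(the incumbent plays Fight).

p = 10/21

The incumbent's strategy Ignore is strictly dominated by Fight: 5 > 4 and 6 > 5. Eliminate Ignore.
The incumbent's mix must leave the entrant indifferent between Enter and Stay out.
  the entrant's payoff from Enter: p·(-9) + (1−p)·8 = -17p + 8
  the entrant's payoff from Stay out: p·2 + (1−p)·(-2) = 4p - 2
  -17p + 8 = 4p - 2  ⇒  -21p = -10  ⇒  p = 10/21.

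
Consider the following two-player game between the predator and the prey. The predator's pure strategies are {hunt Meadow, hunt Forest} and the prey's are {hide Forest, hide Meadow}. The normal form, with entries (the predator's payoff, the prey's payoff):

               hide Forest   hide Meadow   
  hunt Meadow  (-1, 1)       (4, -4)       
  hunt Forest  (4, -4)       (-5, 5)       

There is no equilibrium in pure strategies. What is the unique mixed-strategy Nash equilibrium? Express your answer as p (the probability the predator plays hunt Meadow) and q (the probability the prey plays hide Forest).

The predator's mix must leave the prey indifferent between hide Forest and hide Meadow.
  the prey's payoff to hide Forest: p·1 + (1−p)·(-4) = 5p - 4
  the prey's payoff to hide Meadow: p·(-4) + (1−p)·5 = -9p + 5
  5p - 4 = -9p + 5  ⇒  14p = 9  ⇒  p = 9/14.
For the predator to be willing to mix, the predator must be indifferent between hunt Meadow and hunt Forest, which pins down the prey's mix.
  the predator's payoff to hunt Meadow: q·(-1) + (1−q)·4 = -5q + 4
  the predator's payoff to hunt Forest: q·4 + (1−q)·(-5) = 9q - 5
  -5q + 4 = 9q - 5  ⇒  -14q = -9  ⇒  q = 9/14.

p = 9/14, q = 9/14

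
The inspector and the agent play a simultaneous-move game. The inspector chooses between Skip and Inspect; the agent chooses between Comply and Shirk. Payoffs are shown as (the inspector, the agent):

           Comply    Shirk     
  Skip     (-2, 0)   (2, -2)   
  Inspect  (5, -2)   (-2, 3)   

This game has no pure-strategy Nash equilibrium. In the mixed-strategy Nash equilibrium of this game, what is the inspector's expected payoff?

6/11

The inspector's indifference between Skip and Inspect determines the agent's mixing probability q:
  the inspector's payoff from Skip: q·(-2) + (1−q)·2 = -4q + 2
  the inspector's payoff from Inspect: q·5 + (1−q)·(-2) = 7q - 2
  -4q + 2 = 7q - 2  ⇒  -11q = -4  ⇒  q = 4/11.
At equilibrium the inspector is indifferent across rows, so the inspector's payoff equals the payoff from Skip: (4/11)·(-2) + (7/11)·2 = 6/11.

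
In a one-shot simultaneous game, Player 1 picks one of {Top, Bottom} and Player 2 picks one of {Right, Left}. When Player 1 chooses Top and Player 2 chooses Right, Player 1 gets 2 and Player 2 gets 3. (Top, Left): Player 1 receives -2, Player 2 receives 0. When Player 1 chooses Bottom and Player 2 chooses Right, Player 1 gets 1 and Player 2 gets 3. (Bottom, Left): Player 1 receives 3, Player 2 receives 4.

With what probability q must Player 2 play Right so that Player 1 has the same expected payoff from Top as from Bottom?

q = 5/6

Set Player 1's expected payoff from Top equal to that from Bottom:
  Player 1's payoff to Top: q·2 + (1−q)·(-2) = 4q - 2
  Player 1's payoff to Bottom: q·1 + (1−q)·3 = -2q + 3
  4q - 2 = -2q + 3  ⇒  6q = 5  ⇒  q = 5/6.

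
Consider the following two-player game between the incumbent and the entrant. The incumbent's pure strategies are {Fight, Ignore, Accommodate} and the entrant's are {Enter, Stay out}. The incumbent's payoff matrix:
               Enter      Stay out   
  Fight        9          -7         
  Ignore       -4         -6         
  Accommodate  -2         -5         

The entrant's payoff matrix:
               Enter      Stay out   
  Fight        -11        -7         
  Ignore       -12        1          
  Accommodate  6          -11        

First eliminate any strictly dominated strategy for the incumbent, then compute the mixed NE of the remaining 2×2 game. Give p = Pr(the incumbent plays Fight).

p = 17/21

The incumbent's strategy Ignore is strictly dominated by Accommodate: -2 > -4 and -5 > -6. Eliminate Ignore.
For the entrant to be willing to mix, the entrant must be indifferent between Enter and Stay out, which pins down the incumbent's mix.
  the entrant's payoff to Enter: p·(-11) + (1−p)·6 = -17p + 6
  the entrant's payoff to Stay out: p·(-7) + (1−p)·(-11) = 4p - 11
  -17p + 6 = 4p - 11  ⇒  -21p = -17  ⇒  p = 17/21.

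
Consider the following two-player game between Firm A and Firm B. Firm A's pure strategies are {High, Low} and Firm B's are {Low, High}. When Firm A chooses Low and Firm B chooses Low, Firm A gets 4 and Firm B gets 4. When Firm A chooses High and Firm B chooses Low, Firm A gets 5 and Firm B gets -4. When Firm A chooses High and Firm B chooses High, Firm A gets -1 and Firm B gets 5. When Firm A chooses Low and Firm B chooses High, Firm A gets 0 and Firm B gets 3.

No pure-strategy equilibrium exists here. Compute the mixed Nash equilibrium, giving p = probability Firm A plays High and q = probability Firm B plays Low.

p = 1/10, q = 1/2

In a mixed equilibrium Firm B is indifferent between Low and High; this condition fixes p.
  Firm B's expected payoff from Low: p·(-4) + (1−p)·4 = -8p + 4
  Firm B's expected payoff from High: p·5 + (1−p)·3 = 2p + 3
  -8p + 4 = 2p + 3  ⇒  -10p = -1  ⇒  p = 1/10.
In a mixed equilibrium Firm A is indifferent between High and Low; this condition fixes q.
  Firm A's payoff to High: q·5 + (1−q)·(-1) = 6q - 1
  Firm A's payoff to Low: q·4 + (1−q)·0 = 4q
  6q - 1 = 4q  ⇒  2q = 1  ⇒  q = 1/2.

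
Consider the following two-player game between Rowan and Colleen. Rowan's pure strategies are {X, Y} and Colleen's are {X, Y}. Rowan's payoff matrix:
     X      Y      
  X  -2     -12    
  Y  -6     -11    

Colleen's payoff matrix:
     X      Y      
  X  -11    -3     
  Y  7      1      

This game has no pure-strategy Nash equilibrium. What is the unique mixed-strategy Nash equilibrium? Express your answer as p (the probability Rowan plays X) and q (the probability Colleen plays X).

p = 3/7, q = 1/5

Rowan's mix must leave Colleen indifferent between X and Y.
  Colleen's payoff to X: p·(-11) + (1−p)·7 = -18p + 7
  Colleen's payoff to Y: p·(-3) + (1−p)·1 = -4p + 1
  -18p + 7 = -4p + 1  ⇒  -14p = -6  ⇒  p = 3/7.
Colleen's mix must leave Rowan indifferent between X and Y.
  Rowan's payoff to X: q·(-2) + (1−q)·(-12) = 10q - 12
  Rowan's payoff to Y: q·(-6) + (1−q)·(-11) = 5q - 11
  10q - 12 = 5q - 11  ⇒  5q = 1  ⇒  q = 1/5.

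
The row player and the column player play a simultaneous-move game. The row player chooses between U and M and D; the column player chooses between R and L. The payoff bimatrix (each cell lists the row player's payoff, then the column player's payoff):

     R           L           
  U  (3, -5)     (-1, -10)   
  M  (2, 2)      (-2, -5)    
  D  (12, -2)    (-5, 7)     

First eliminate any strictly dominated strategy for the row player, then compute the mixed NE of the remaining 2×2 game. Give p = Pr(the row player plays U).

The row player's strategy M is strictly dominated by U: 3 > 2 and -1 > -2. Eliminate M.
Set the column player's expected payoff from R equal to that from L:
  the column player's payoff from R: p·(-5) + (1−p)·(-2) = -3p - 2
  the column player's payoff from L: p·(-10) + (1−p)·7 = -17p + 7
  -3p - 2 = -17p + 7  ⇒  14p = 9  ⇒  p = 9/14.

p = 9/14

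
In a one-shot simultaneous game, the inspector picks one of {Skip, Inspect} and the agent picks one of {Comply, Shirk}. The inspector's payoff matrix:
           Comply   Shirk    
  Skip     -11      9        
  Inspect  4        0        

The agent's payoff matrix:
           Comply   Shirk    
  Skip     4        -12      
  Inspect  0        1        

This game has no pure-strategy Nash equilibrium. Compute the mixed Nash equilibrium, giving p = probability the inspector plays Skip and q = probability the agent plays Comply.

p = 1/17, q = 3/8

For the agent to be willing to mix, the agent must be indifferent between Comply and Shirk, which pins down the inspector's mix.
  the agent's payoff to Comply: p·4 + (1−p)·0 = 4p
  the agent's payoff to Shirk: p·(-12) + (1−p)·1 = -13p + 1
  4p = -13p + 1  ⇒  17p = 1  ⇒  p = 1/17.
The agent's mix must leave the inspector indifferent between Skip and Inspect.
  the inspector's payoff from Skip: q·(-11) + (1−q)·9 = -20q + 9
  the inspector's payoff from Inspect: q·4 + (1−q)·0 = 4q
  -20q + 9 = 4q  ⇒  -24q = -9  ⇒  q = 3/8.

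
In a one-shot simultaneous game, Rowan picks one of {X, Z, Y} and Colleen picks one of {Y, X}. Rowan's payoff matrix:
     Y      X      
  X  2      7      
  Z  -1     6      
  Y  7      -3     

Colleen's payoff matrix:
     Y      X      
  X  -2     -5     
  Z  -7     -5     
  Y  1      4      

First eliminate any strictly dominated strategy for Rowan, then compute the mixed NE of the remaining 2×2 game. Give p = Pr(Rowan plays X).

Rowan's strategy Z is strictly dominated by X: 2 > -1 and 7 > 6. Eliminate Z.
Colleen's indifference between Y and X determines Rowan's mixing probability p:
  Colleen's payoff to Y: p·(-2) + (1−p)·1 = -3p + 1
  Colleen's payoff to X: p·(-5) + (1−p)·4 = -9p + 4
  -3p + 1 = -9p + 4  ⇒  6p = 3  ⇒  p = 1/2.

p = 1/2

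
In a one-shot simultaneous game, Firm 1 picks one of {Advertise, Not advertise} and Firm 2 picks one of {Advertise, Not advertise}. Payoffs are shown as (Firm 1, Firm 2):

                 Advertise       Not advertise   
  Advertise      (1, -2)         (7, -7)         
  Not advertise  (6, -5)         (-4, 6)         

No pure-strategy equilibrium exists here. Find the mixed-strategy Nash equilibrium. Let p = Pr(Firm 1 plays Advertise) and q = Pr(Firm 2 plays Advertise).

For Firm 2 to be willing to mix, Firm 2 must be indifferent between Advertise and Not advertise, which pins down Firm 1's mix.
  Firm 2's expected payoff from Advertise: p·(-2) + (1−p)·(-5) = 3p - 5
  Firm 2's expected payoff from Not advertise: p·(-7) + (1−p)·6 = -13p + 6
  3p - 5 = -13p + 6  ⇒  16p = 11  ⇒  p = 11/16.
Set Firm 1's expected payoff from Advertise equal to that from Not advertise:
  Firm 1's payoff to Advertise: q·1 + (1−q)·7 = -6q + 7
  Firm 1's payoff to Not advertise: q·6 + (1−q)·(-4) = 10q - 4
  -6q + 7 = 10q - 4  ⇒  -16q = -11  ⇒  q = 11/16.

p = 11/16, q = 11/16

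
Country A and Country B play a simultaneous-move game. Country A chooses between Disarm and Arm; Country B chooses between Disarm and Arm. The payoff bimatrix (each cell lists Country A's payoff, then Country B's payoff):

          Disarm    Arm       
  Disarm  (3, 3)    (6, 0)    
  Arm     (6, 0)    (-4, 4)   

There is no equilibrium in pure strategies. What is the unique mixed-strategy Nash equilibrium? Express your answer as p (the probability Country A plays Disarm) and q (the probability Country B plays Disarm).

p = 4/7, q = 10/13

Set Country B's expected payoff from Disarm equal to that from Arm:
  Country B's payoff from Disarm: p·3 + (1−p)·0 = 3p
  Country B's payoff from Arm: p·0 + (1−p)·4 = -4p + 4
  3p = -4p + 4  ⇒  7p = 4  ⇒  p = 4/7.
For Country A to be willing to mix, Country A must be indifferent between Disarm and Arm, which pins down Country B's mix.
  Country A's payoff to Disarm: q·3 + (1−q)·6 = -3q + 6
  Country A's payoff to Arm: q·6 + (1−q)·(-4) = 10q - 4
  -3q + 6 = 10q - 4  ⇒  -13q = -10  ⇒  q = 10/13.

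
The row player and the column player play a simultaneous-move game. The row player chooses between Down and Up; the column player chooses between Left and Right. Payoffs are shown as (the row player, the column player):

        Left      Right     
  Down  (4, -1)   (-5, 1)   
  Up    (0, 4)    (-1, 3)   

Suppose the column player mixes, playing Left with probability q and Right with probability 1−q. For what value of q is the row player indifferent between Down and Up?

The column player's mix must leave the row player indifferent between Down and Up.
  the row player's payoff from Down: q·4 + (1−q)·(-5) = 9q - 5
  the row player's payoff from Up: q·0 + (1−q)·(-1) = q - 1
  9q - 5 = q - 1  ⇒  8q = 4  ⇒  q = 1/2.

q = 1/2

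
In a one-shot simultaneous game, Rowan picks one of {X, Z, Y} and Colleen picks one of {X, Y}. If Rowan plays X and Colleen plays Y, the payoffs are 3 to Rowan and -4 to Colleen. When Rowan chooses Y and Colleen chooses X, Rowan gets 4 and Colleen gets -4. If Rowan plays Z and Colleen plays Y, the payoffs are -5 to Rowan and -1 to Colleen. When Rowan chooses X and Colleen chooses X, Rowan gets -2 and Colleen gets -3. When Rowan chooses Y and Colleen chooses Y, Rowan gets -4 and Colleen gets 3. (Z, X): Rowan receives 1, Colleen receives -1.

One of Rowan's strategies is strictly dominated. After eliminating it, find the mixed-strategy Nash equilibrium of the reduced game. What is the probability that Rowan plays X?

Rowan's strategy Z is strictly dominated by Y: 4 > 1 and -4 > -5. Eliminate Z.
Rowan's mix must leave Colleen indifferent between X and Y.
  Colleen's payoff from X: p·(-3) + (1−p)·(-4) = p - 4
  Colleen's payoff from Y: p·(-4) + (1−p)·3 = -7p + 3
  p - 4 = -7p + 3  ⇒  8p = 7  ⇒  p = 7/8.

p = 7/8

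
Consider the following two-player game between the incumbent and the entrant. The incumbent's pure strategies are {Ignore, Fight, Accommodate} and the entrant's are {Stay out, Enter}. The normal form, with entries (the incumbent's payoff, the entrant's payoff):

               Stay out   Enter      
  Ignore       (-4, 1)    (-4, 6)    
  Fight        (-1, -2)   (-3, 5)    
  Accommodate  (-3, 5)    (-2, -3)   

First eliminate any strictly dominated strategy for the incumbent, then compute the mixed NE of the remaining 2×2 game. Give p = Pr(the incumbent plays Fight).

p = 8/15

The incumbent's strategy Ignore is strictly dominated by Fight: -1 > -4 and -3 > -4. Eliminate Ignore.
In a mixed equilibrium the entrant is indifferent between Stay out and Enter; this condition fixes p.
  the entrant's expected payoff from Stay out: p·(-2) + (1−p)·5 = -7p + 5
  the entrant's expected payoff from Enter: p·5 + (1−p)·(-3) = 8p - 3
  -7p + 5 = 8p - 3  ⇒  -15p = -8  ⇒  p = 8/15.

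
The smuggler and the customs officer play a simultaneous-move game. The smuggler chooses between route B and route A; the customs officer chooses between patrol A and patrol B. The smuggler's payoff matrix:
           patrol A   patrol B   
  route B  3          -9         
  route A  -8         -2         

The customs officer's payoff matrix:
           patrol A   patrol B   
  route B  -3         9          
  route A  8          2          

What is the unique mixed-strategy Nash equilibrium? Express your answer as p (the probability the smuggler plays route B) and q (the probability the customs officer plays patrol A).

For the customs officer to be willing to mix, the customs officer must be indifferent between patrol A and patrol B, which pins down the smuggler's mix.
  the customs officer's payoff from patrol A: p·(-3) + (1−p)·8 = -11p + 8
  the customs officer's payoff from patrol B: p·9 + (1−p)·2 = 7p + 2
  -11p + 8 = 7p + 2  ⇒  -18p = -6  ⇒  p = 1/3.
The customs officer's mix must leave the smuggler indifferent between route B and route A.
  the smuggler's payoff from route B: q·3 + (1−q)·(-9) = 12q - 9
  the smuggler's payoff from route A: q·(-8) + (1−q)·(-2) = -6q - 2
  12q - 9 = -6q - 2  ⇒  18q = 7  ⇒  q = 7/18.

p = 1/3, q = 7/18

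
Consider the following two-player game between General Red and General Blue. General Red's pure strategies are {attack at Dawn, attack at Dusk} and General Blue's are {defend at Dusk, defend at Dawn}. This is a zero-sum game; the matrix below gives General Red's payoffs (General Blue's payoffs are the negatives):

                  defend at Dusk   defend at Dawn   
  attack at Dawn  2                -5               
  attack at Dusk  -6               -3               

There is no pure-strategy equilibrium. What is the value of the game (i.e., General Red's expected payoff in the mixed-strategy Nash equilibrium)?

v = -18/5

In a mixed equilibrium General Red is indifferent between attack at Dawn and attack at Dusk; this condition fixes q.
  General Red's payoff to attack at Dawn: q·2 + (1−q)·(-5) = 7q - 5
  General Red's payoff to attack at Dusk: q·(-6) + (1−q)·(-3) = -3q - 3
  7q - 5 = -3q - 3  ⇒  10q = 2  ⇒  q = 1/5.
The value is General Red's expected payoff against this mix (using attack at Dawn): (1/5)·2 + (4/5)·(-5) = -18/5.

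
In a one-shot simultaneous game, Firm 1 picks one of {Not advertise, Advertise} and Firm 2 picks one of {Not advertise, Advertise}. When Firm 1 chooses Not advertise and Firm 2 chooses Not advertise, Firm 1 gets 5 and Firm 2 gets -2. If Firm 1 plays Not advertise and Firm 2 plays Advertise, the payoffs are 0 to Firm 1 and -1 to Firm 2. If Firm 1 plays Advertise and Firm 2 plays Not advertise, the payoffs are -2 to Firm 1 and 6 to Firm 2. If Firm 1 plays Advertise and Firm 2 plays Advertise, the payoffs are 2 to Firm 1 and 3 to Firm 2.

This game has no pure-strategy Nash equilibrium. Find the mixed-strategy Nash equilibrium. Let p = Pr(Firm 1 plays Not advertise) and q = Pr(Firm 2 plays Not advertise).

Firm 2's indifference between Not advertise and Advertise determines Firm 1's mixing probability p:
  Firm 2's payoff from Not advertise: p·(-2) + (1−p)·6 = -8p + 6
  Firm 2's payoff from Advertise: p·(-1) + (1−p)·3 = -4p + 3
  -8p + 6 = -4p + 3  ⇒  -4p = -3  ⇒  p = 3/4.
For Firm 1 to be willing to mix, Firm 1 must be indifferent between Not advertise and Advertise, which pins down Firm 2's mix.
  Firm 1's expected payoff from Not advertise: q·5 + (1−q)·0 = 5q
  Firm 1's expected payoff from Advertise: q·(-2) + (1−q)·2 = -4q + 2
  5q = -4q + 2  ⇒  9q = 2  ⇒  q = 2/9.

p = 3/4, q = 2/9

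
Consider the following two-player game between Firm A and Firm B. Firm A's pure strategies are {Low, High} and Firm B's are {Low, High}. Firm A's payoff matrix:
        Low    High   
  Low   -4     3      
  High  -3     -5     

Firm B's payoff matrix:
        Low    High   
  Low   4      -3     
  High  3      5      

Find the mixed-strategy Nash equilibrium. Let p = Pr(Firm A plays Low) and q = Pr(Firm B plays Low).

p = 2/9, q = 8/9

In a mixed equilibrium Firm B is indifferent between Low and High; this condition fixes p.
  Firm B's expected payoff from Low: p·4 + (1−p)·3 = p + 3
  Firm B's expected payoff from High: p·(-3) + (1−p)·5 = -8p + 5
  p + 3 = -8p + 5  ⇒  9p = 2  ⇒  p = 2/9.
In a mixed equilibrium Firm A is indifferent between Low and High; this condition fixes q.
  Firm A's payoff to Low: q·(-4) + (1−q)·3 = -7q + 3
  Firm A's payoff to High: q·(-3) + (1−q)·(-5) = 2q - 5
  -7q + 3 = 2q - 5  ⇒  -9q = -8  ⇒  q = 8/9.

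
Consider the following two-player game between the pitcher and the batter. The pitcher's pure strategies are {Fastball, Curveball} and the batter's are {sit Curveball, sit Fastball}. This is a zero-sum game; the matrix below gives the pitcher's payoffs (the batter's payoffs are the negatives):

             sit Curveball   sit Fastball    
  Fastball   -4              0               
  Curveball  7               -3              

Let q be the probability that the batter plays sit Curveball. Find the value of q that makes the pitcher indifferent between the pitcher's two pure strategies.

q = 3/14

In a mixed equilibrium the pitcher is indifferent between Fastball and Curveball; this condition fixes q.
  the pitcher's payoff from Fastball: q·(-4) + (1−q)·0 = -4q
  the pitcher's payoff from Curveball: q·7 + (1−q)·(-3) = 10q - 3
  -4q = 10q - 3  ⇒  -14q = -3  ⇒  q = 3/14.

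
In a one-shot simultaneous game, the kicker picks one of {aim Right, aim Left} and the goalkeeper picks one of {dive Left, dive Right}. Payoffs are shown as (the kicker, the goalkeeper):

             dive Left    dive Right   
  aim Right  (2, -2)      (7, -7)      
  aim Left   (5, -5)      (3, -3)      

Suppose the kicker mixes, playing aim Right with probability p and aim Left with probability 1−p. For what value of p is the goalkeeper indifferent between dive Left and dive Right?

p = 2/7

The kicker's mix must leave the goalkeeper indifferent between dive Left and dive Right.
  the goalkeeper's payoff from dive Left: p·(-2) + (1−p)·(-5) = 3p - 5
  the goalkeeper's payoff from dive Right: p·(-7) + (1−p)·(-3) = -4p - 3
  3p - 5 = -4p - 3  ⇒  7p = 2  ⇒  p = 2/7.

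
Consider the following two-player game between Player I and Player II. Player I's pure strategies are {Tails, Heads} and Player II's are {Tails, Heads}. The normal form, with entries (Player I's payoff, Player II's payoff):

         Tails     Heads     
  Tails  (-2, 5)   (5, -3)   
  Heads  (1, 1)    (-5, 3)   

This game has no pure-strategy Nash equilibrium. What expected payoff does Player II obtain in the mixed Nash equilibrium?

9/5

For Player II to be willing to mix, Player II must be indifferent between Tails and Heads, which pins down Player I's mix.
  Player II's payoff to Tails: p·5 + (1−p)·1 = 4p + 1
  Player II's payoff to Heads: p·(-3) + (1−p)·3 = -6p + 3
  4p + 1 = -6p + 3  ⇒  10p = 2  ⇒  p = 1/5.
At equilibrium Player II is indifferent across columns, so Player II's payoff equals the payoff from Tails: (1/5)·5 + (4/5)·1 = 9/5.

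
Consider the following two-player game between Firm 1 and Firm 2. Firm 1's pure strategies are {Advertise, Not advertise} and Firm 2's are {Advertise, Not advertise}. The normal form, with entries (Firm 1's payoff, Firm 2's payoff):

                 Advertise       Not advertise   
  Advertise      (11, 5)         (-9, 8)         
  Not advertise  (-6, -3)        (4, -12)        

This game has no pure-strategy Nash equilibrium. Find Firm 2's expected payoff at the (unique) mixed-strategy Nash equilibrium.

In a mixed equilibrium Firm 2 is indifferent between Advertise and Not advertise; this condition fixes p.
  Firm 2's expected payoff from Advertise: p·5 + (1−p)·(-3) = 8p - 3
  Firm 2's expected payoff from Not advertise: p·8 + (1−p)·(-12) = 20p - 12
  8p - 3 = 20p - 12  ⇒  -12p = -9  ⇒  p = 3/4.
At equilibrium Firm 2 is indifferent across columns, so Firm 2's payoff equals the payoff from Advertise: (3/4)·5 + (1/4)·(-3) = 3.

3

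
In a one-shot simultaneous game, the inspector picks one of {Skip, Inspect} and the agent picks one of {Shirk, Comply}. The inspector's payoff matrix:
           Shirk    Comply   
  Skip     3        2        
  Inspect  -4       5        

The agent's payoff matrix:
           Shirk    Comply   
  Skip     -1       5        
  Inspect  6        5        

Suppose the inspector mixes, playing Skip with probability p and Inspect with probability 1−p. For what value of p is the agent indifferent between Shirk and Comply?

p = 1/7

For the agent to be willing to mix, the agent must be indifferent between Shirk and Comply, which pins down the inspector's mix.
  the agent's payoff from Shirk: p·(-1) + (1−p)·6 = -7p + 6
  the agent's payoff from Comply: p·5 + (1−p)·5 = 5
  -7p + 6 = 5  ⇒  -7p = -1  ⇒  p = 1/7.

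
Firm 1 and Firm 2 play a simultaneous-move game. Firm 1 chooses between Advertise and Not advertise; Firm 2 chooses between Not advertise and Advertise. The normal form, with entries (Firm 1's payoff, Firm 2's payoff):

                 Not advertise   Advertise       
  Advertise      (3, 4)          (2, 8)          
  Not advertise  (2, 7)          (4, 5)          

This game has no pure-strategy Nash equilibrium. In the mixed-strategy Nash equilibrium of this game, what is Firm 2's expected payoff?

Firm 2's indifference between Not advertise and Advertise determines Firm 1's mixing probability p:
  Firm 2's payoff from Not advertise: p·4 + (1−p)·7 = -3p + 7
  Firm 2's payoff from Advertise: p·8 + (1−p)·5 = 3p + 5
  -3p + 7 = 3p + 5  ⇒  -6p = -2  ⇒  p = 1/3.
At equilibrium Firm 2 is indifferent across columns, so Firm 2's payoff equals the payoff from Not advertise: (1/3)·4 + (2/3)·7 = 6.

6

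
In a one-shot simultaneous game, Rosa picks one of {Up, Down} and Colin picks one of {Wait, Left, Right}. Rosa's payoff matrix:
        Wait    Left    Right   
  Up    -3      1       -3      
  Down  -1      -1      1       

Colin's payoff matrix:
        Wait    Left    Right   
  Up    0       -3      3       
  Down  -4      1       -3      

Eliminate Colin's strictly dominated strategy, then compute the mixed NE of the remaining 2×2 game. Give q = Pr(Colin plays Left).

q = 2/3

Colin's strategy Wait is strictly dominated by Right: 3 > 0 and -3 > -4. Eliminate Wait.
In a mixed equilibrium Rosa is indifferent between Up and Down; this condition fixes q.
  Rosa's expected payoff from Up: q·1 + (1−q)·(-3) = 4q - 3
  Rosa's expected payoff from Down: q·(-1) + (1−q)·1 = -2q + 1
  4q - 3 = -2q + 1  ⇒  6q = 4  ⇒  q = 2/3.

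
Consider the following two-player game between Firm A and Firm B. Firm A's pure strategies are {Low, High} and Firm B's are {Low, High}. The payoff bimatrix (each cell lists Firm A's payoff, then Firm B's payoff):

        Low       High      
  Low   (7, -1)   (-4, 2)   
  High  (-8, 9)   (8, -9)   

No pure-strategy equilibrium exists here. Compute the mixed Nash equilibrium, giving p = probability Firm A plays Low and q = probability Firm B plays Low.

p = 6/7, q = 4/9

For Firm B to be willing to mix, Firm B must be indifferent between Low and High, which pins down Firm A's mix.
  Firm B's payoff from Low: p·(-1) + (1−p)·9 = -10p + 9
  Firm B's payoff from High: p·2 + (1−p)·(-9) = 11p - 9
  -10p + 9 = 11p - 9  ⇒  -21p = -18  ⇒  p = 6/7.
In a mixed equilibrium Firm A is indifferent between Low and High; this condition fixes q.
  Firm A's expected payoff from Low: q·7 + (1−q)·(-4) = 11q - 4
  Firm A's expected payoff from High: q·(-8) + (1−q)·8 = -16q + 8
  11q - 4 = -16q + 8  ⇒  27q = 12  ⇒  q = 4/9.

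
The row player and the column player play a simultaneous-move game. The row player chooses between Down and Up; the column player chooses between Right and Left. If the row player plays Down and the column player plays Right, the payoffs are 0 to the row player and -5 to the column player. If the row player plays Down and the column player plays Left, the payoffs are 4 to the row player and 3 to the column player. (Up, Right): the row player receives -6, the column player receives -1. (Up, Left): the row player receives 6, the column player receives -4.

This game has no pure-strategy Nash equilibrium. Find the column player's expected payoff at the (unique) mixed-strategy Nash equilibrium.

For the column player to be willing to mix, the column player must be indifferent between Right and Left, which pins down the row player's mix.
  the column player's payoff to Right: p·(-5) + (1−p)·(-1) = -4p - 1
  the column player's payoff to Left: p·3 + (1−p)·(-4) = 7p - 4
  -4p - 1 = 7p - 4  ⇒  -11p = -3  ⇒  p = 3/11.
At equilibrium the column player is indifferent across columns, so the column player's payoff equals the payoff from Right: (3/11)·(-5) + (8/11)·(-1) = -23/11.

-23/11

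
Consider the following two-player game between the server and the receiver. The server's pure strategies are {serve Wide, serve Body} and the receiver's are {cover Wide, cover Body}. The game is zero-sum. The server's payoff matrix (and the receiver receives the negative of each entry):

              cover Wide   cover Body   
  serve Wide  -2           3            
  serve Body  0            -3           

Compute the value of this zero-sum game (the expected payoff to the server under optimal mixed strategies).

For the server to be willing to mix, the server must be indifferent between serve Wide and serve Body, which pins down the receiver's mix.
  the server's payoff to serve Wide: q·(-2) + (1−q)·3 = -5q + 3
  the server's payoff to serve Body: q·0 + (1−q)·(-3) = 3q - 3
  -5q + 3 = 3q - 3  ⇒  -8q = -6  ⇒  q = 3/4.
The value is the server's expected payoff against this mix (using serve Wide): (3/4)·(-2) + (1/4)·3 = -3/4.

v = -3/4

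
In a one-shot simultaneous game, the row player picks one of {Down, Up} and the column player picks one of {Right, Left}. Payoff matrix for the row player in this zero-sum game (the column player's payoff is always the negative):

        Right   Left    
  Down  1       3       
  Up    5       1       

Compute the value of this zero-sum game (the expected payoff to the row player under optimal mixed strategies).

v = 7/3

For the row player to be willing to mix, the row player must be indifferent between Down and Up, which pins down the column player's mix.
  the row player's payoff from Down: q·1 + (1−q)·3 = -2q + 3
  the row player's payoff from Up: q·5 + (1−q)·1 = 4q + 1
  -2q + 3 = 4q + 1  ⇒  -6q = -2  ⇒  q = 1/3.
The value is the row player's expected payoff against this mix (using Down): (1/3)·1 + (2/3)·3 = 7/3.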